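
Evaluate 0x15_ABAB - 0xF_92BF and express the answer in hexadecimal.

0x618EC

Subtract column by column in base 16:
  B-F → C (borrow)
  A-B-1 → E (borrow)
  B-2-1 → 8
  A-9 → 1
  5-F → 6 (borrow)
  1-0-1 → 0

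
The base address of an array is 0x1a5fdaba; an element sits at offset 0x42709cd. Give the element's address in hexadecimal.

0x1e86e487

Add column by column in base 16, right to left:
  a+d = 7 carry 1
  b+c+1 = 8 carry 1
  a+9+1 = 4 carry 1
  d+0+1 = e
  f+7 = 6 carry 1
  5+2+1 = 8
  a+4 = e
  1+0 = 1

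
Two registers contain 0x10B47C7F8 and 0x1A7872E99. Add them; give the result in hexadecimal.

Add column by column in base 16, right to left:
  8+9 = 1 carry 1
  F+9+1 = 9 carry 1
  7+E+1 = 6 carry 1
  C+2+1 = F
  7+7 = E
  4+8 = C
  B+7 = 2 carry 1
  0+A+1 = B
  1+1 = 2

0x2B2CEF691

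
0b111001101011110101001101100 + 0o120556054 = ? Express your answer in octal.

0o1036143230

0b111001101011110101001101100 = 0o715365154 in octal.
Add column by column in base 8, right to left:
  4+4 = 0 carry 1
  5+5+1 = 3 carry 1
  1+0+1 = 2
  5+6 = 3 carry 1
  6+5+1 = 4 carry 1
  3+5+1 = 1 carry 1
  5+0+1 = 6
  1+2 = 3
  7+1 = 0 carry 1
  final carry 1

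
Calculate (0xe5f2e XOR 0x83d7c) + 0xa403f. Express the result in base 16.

0x10a291

First 0xe5f2e XOR 0x83d7c = 0x66252.
Add column by column in base 16, right to left:
  2+f = 1 carry 1
  5+3+1 = 9
  2+0 = 2
  6+4 = a
  6+a = 0 carry 1
  final carry 1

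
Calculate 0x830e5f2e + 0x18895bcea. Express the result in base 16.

0x20ba41c18

Add column by column in base 16, right to left:
  e+a = 8 carry 1
  2+e+1 = 1 carry 1
  f+c+1 = c carry 1
  5+b+1 = 1 carry 1
  e+5+1 = 4 carry 1
  0+9+1 = a
  3+8 = b
  8+8 = 0 carry 1
  0+1+1 = 2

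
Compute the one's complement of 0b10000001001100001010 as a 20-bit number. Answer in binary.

0b01111110110011110101

Invert each bit: 10000001001100001010 → 01111110110011110101.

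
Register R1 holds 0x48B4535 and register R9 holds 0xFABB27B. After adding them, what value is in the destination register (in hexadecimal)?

Add column by column in base 16, right to left:
  5+B = 0 carry 1
  3+7+1 = B
  5+2 = 7
  4+B = F
  B+B = 6 carry 1
  8+A+1 = 3 carry 1
  4+F+1 = 4 carry 1
  final carry 1

0x1436F7B0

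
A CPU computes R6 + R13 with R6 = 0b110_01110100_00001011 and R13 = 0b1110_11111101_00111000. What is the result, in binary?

Add column by column in base 2, right to left:
  1+0 = 1
  1+0 = 1
  0+0 = 0
  1+1 = 0 carry 1
  0+1+1 = 0 carry 1
  0+1+1 = 0 carry 1
  0+0+1 = 1
  0+0 = 0
  0+1 = 1
  0+0 = 0
  1+1 = 0 carry 1
  0+1+1 = 0 carry 1
  1+1+1 = 1 carry 1
  1+1+1 = 1 carry 1
  1+1+1 = 1 carry 1
  0+1+1 = 0 carry 1
  0+0+1 = 1
  1+1 = 0 carry 1
  1+1+1 = 1 carry 1
  0+1+1 = 0 carry 1
  final carry 1

0b101010111000101000011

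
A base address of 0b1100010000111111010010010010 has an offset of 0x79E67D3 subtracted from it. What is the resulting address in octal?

0o451306277

0b1100010000111111010010010010 = 0o1420772222 in octal.
0x79E67D3 = 0o747463723 in octal.
Subtract column by column in base 8:
  2-3 → 7 (borrow)
  2-2-1 → 7 (borrow)
  2-7-1 → 2 (borrow)
  2-3-1 → 6 (borrow)
  7-6-1 → 0
  7-4 → 3
  0-7 → 1 (borrow)
  2-4-1 → 5 (borrow)
  4-7-1 → 4 (borrow)
  1-0-1 → 0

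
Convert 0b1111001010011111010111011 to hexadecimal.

0x1e53ebb

Group the bits into nibbles: 0001 1110 0101 0011 1110 1011 1011 → 1e53ebb.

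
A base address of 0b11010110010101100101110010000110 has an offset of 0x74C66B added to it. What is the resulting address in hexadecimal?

0xD6CB22F1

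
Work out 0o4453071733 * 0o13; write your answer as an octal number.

Multiply each base-8 digit by 11, carrying:
  3×11 = 33 → write 1 carry 4
  3×11+4 = 37 → write 5 carry 4
  7×11+4 = 81 → write 1 carry 10
  1×11+10 = 21 → write 5 carry 2
  7×11+2 = 79 → write 7 carry 9
  0×11+9 = 9 → write 1 carry 1
  3×11+1 = 34 → write 2 carry 4
  5×11+4 = 59 → write 3 carry 7
  4×11+7 = 51 → write 3 carry 6
  4×11+6 = 50 → write 2 carry 6
  remaining carry: 6

0o62332175151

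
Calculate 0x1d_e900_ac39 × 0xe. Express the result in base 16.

Multiply each base-16 digit by 14, carrying:
  9×14 = 126 → write e carry 7
  3×14+7 = 49 → write 1 carry 3
  c×14+3 = 171 → write b carry 10
  a×14+10 = 150 → write 6 carry 9
  0×14+9 = 9 → write 9
  0×14 = 0 → write 0
  9×14 = 126 → write e carry 7
  e×14+7 = 203 → write b carry 12
  d×14+12 = 194 → write 2 carry 12
  1×14+12 = 26 → write a carry 1
  remaining carry: 1

0x1a2be096b1e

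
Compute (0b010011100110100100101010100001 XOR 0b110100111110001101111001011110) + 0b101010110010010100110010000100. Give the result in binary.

First 0b010011100110100100101010100001 XOR 0b110100111110001101111001011110 = 0b100111011000101001010011111111.
Add column by column in base 2, right to left:
  1+0 = 1
  1+0 = 1
  1+1 = 0 carry 1
  1+0+1 = 0 carry 1
  1+0+1 = 0 carry 1
  1+0+1 = 0 carry 1
  1+0+1 = 0 carry 1
  1+1+1 = 1 carry 1
  0+0+1 = 1
  0+0 = 0
  1+1 = 0 carry 1
  0+1+1 = 0 carry 1
  1+0+1 = 0 carry 1
  0+0+1 = 1
  0+1 = 1
  1+0 = 1
  0+1 = 1
  1+0 = 1
  0+0 = 0
  0+1 = 1
  0+0 = 0
  1+0 = 1
  1+1 = 0 carry 1
  0+1+1 = 0 carry 1
  1+0+1 = 0 carry 1
  1+1+1 = 1 carry 1
  1+0+1 = 0 carry 1
  0+1+1 = 0 carry 1
  0+0+1 = 1
  1+1 = 0 carry 1
  final carry 1

0b1010010001010111110000110000011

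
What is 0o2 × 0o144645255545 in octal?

0o311512533312

Multiply each base-8 digit by 2, carrying:
  5×2 = 10 → write 2 carry 1
  4×2+1 = 9 → write 1 carry 1
  5×2+1 = 11 → write 3 carry 1
  5×2+1 = 11 → write 3 carry 1
  5×2+1 = 11 → write 3 carry 1
  2×2+1 = 5 → write 5
  5×2 = 10 → write 2 carry 1
  4×2+1 = 9 → write 1 carry 1
  6×2+1 = 13 → write 5 carry 1
  4×2+1 = 9 → write 1 carry 1
  4×2+1 = 9 → write 1 carry 1
  1×2+1 = 3 → write 3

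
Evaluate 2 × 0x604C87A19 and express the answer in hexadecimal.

0xC0990F432

Multiply each base-16 digit by 2, carrying:
  9×2 = 18 → write 2 carry 1
  1×2+1 = 3 → write 3
  A×2 = 20 → write 4 carry 1
  7×2+1 = 15 → write F
  8×2 = 16 → write 0 carry 1
  C×2+1 = 25 → write 9 carry 1
  4×2+1 = 9 → write 9
  0×2 = 0 → write 0
  6×2 = 12 → write C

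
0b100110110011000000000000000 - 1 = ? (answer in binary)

0b100110110010111111111111111

The trailing 15 digits are 0, so subtracting 1 borrows through: they become 1 and the next digit up decrements.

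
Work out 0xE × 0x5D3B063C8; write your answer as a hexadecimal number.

Multiply each base-16 digit by 14, carrying:
  8×14 = 112 → write 0 carry 7
  C×14+7 = 175 → write F carry 10
  3×14+10 = 52 → write 4 carry 3
  6×14+3 = 87 → write 7 carry 5
  0×14+5 = 5 → write 5
  B×14 = 154 → write A carry 9
  3×14+9 = 51 → write 3 carry 3
  D×14+3 = 185 → write 9 carry 11
  5×14+11 = 81 → write 1 carry 5
  remaining carry: 5

0x5193A574F0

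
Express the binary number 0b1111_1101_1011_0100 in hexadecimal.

0xFDB4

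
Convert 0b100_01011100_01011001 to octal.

Group the bits in threes: 001 000 101 110 001 011 001 → 1056131.

0o1056131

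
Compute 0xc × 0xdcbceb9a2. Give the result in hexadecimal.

Multiply each base-16 digit by 12, carrying:
  2×12 = 24 → write 8 carry 1
  a×12+1 = 121 → write 9 carry 7
  9×12+7 = 115 → write 3 carry 7
  b×12+7 = 139 → write b carry 8
  e×12+8 = 176 → write 0 carry 11
  c×12+11 = 155 → write b carry 9
  b×12+9 = 141 → write d carry 8
  c×12+8 = 152 → write 8 carry 9
  d×12+9 = 165 → write 5 carry 10
  remaining carry: a

0xa58db0b398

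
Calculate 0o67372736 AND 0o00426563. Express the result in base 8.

0o00022522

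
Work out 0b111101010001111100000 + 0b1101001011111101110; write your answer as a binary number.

Add column by column in base 2, right to left:
  0+0 = 0
  0+1 = 1
  0+1 = 1
  0+1 = 1
  0+0 = 0
  1+1 = 0 carry 1
  1+1+1 = 1 carry 1
  1+1+1 = 1 carry 1
  1+1+1 = 1 carry 1
  1+1+1 = 1 carry 1
  0+1+1 = 0 carry 1
  0+0+1 = 1
  0+1 = 1
  1+0 = 1
  0+0 = 0
  1+1 = 0 carry 1
  0+0+1 = 1
  1+1 = 0 carry 1
  1+1+1 = 1 carry 1
  1+0+1 = 0 carry 1
  1+0+1 = 0 carry 1
  final carry 1

0b1001010011101111001110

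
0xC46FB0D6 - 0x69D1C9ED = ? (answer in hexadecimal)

0x5A9DE6E9

Subtract column by column in base 16:
  6-D → 9 (borrow)
  D-E-1 → E (borrow)
  0-9-1 → 6 (borrow)
  B-C-1 → E (borrow)
  F-1-1 → D
  6-D → 9 (borrow)
  4-9-1 → A (borrow)
  C-6-1 → 5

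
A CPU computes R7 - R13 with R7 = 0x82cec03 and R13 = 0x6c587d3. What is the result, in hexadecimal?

0x1676430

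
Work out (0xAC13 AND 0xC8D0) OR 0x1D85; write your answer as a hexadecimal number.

0xAC13 AND 0xC8D0 = 0x8810.
Then OR with 0x1D85.

0x9D95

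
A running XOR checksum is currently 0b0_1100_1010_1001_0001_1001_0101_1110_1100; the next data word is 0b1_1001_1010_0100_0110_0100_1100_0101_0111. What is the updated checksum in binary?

0b101010000110101111101100110111011

XOR bit by bit (1 where the bits differ):
  011001010100100011001010111101100
^ 110011010010001100100110001010111
= 101010000110101111101100110111011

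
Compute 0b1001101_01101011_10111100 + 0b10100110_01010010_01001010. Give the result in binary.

Add column by column in base 2, right to left:
  0+0 = 0
  0+1 = 1
  1+0 = 1
  1+1 = 0 carry 1
  1+0+1 = 0 carry 1
  1+0+1 = 0 carry 1
  0+1+1 = 0 carry 1
  1+0+1 = 0 carry 1
  1+0+1 = 0 carry 1
  1+1+1 = 1 carry 1
  0+0+1 = 1
  1+0 = 1
  0+1 = 1
  1+0 = 1
  1+1 = 0 carry 1
  0+0+1 = 1
  1+0 = 1
  0+1 = 1
  1+1 = 0 carry 1
  1+0+1 = 0 carry 1
  0+0+1 = 1
  0+1 = 1
  1+0 = 1
  0+1 = 1

0b111100111011111000000110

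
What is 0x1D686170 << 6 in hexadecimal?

0x75A185C00

6 bits is not a whole number of base-16 digits; in binary: 11101011010000110000101110000 << 6 = 11101011010000110000101110000000000.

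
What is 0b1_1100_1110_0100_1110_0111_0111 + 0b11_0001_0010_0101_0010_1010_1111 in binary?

0b100111000001010000100100110

Add column by column in base 2, right to left:
  1+1 = 0 carry 1
  1+1+1 = 1 carry 1
  1+1+1 = 1 carry 1
  0+1+1 = 0 carry 1
  1+0+1 = 0 carry 1
  1+1+1 = 1 carry 1
  1+0+1 = 0 carry 1
  0+1+1 = 0 carry 1
  0+0+1 = 1
  1+1 = 0 carry 1
  1+0+1 = 0 carry 1
  1+0+1 = 0 carry 1
  0+1+1 = 0 carry 1
  0+0+1 = 1
  1+1 = 0 carry 1
  0+0+1 = 1
  0+0 = 0
  1+1 = 0 carry 1
  1+0+1 = 0 carry 1
  1+0+1 = 0 carry 1
  0+1+1 = 0 carry 1
  0+0+1 = 1
  1+0 = 1
  1+0 = 1
  1+1 = 0 carry 1
  0+1+1 = 0 carry 1
  final carry 1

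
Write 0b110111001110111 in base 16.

0x6E77

Group the bits into nibbles: 0110 1110 0111 0111 → 6E77.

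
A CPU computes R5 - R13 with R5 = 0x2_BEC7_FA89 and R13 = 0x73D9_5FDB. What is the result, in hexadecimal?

0x24AEE9AAE

Subtract column by column in base 16:
  9-B → E (borrow)
  8-D-1 → A (borrow)
  A-F-1 → A (borrow)
  F-5-1 → 9
  7-9 → E (borrow)
  C-D-1 → E (borrow)
  E-3-1 → A
  B-7 → 4
  2-0 → 2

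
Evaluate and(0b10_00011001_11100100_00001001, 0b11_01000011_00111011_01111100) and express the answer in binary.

AND bit by bit (1 only where both bits are 1):
  10000110011110010000001001
& 11010000110011101101111100
= 10000000010010000000001000

0b10000000010010000000001000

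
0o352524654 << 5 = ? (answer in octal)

0o16525232600

5 bits is not a whole number of base-8 digits; in binary: 11101010101010100110101100 << 5 = 1110101010101010011010110000000.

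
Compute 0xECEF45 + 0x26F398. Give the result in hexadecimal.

0x113E2DD

Add column by column in base 16, right to left:
  5+8 = D
  4+9 = D
  F+3 = 2 carry 1
  E+F+1 = E carry 1
  C+6+1 = 3 carry 1
  E+2+1 = 1 carry 1
  final carry 1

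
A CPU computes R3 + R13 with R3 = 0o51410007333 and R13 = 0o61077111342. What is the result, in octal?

0o132507120675

Add column by column in base 8, right to left:
  3+2 = 5
  3+4 = 7
  3+3 = 6
  7+1 = 0 carry 1
  0+1+1 = 2
  0+1 = 1
  0+7 = 7
  1+7 = 0 carry 1
  4+0+1 = 5
  1+1 = 2
  5+6 = 3 carry 1
  final carry 1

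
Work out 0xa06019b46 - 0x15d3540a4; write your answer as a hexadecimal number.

Subtract column by column in base 16:
  6-4 → 2
  4-a → a (borrow)
  b-0-1 → a
  9-4 → 5
  1-5 → c (borrow)
  0-3-1 → c (borrow)
  6-d-1 → 8 (borrow)
  0-5-1 → a (borrow)
  a-1-1 → 8

0x8a8cc5aa2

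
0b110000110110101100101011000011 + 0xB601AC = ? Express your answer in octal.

0o6144146157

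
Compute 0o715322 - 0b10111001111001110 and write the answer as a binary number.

0o715322 = 0b111001101011010010 in binary.
Subtract column by column in base 2:
  0-0 → 0
  1-1 → 0
  0-1 → 1 (borrow)
  0-1-1 → 0 (borrow)
  1-0-1 → 0
  0-0 → 0
  1-1 → 0
  1-1 → 0
  0-1 → 1 (borrow)
  1-1-1 → 1 (borrow)
  0-0-1 → 1 (borrow)
  1-0-1 → 0
  1-1 → 0
  0-1 → 1 (borrow)
  0-1-1 → 0 (borrow)
  1-0-1 → 0
  1-1 → 0
  1-0 → 1

0b100010011100000100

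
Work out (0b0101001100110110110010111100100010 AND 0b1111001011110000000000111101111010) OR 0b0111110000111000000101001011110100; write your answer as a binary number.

0b0101001100110110110010111100100010 AND 0b1111001011110000000000111101111010 = 0b0101001000110000000000111100100010.
Then OR with 0b0111110000111000000101001011110100.

0b111111000111000000101111111110110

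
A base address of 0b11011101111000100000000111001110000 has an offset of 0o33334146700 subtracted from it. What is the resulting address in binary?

0b11000010011100111110100000010110000

0o33334146700 = 0b11011011011100001100110111000000 in binary.
Subtract column by column in base 2:
  0-0 → 0
  0-0 → 0
  0-0 → 0
  0-0 → 0
  1-0 → 1
  1-0 → 1
  1-1 → 0
  0-1 → 1 (borrow)
  0-1-1 → 0 (borrow)
  1-0-1 → 0
  1-1 → 0
  1-1 → 0
  0-0 → 0
  0-0 → 0
  0-1 → 1 (borrow)
  0-1-1 → 0 (borrow)
  0-0-1 → 1 (borrow)
  0-0-1 → 1 (borrow)
  0-0-1 → 1 (borrow)
  0-0-1 → 1 (borrow)
  1-1-1 → 1 (borrow)
  0-1-1 → 0 (borrow)
  0-1-1 → 0 (borrow)
  0-0-1 → 1 (borrow)
  1-1-1 → 1 (borrow)
  1-1-1 → 1 (borrow)
  1-0-1 → 0
  1-1 → 0
  0-1 → 1 (borrow)
  1-0-1 → 0
  1-1 → 0
  1-1 → 0
  0-0 → 0
  1-0 → 1
  1-0 → 1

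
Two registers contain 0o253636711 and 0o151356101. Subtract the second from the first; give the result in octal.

0o102260610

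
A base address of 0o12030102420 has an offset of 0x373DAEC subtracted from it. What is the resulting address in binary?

0o12030102420 = 0b1010000011000001000010100010000 in binary.
0x373DAEC = 0b11011100111101101011101100 in binary.
Subtract column by column in base 2:
  0-0 → 0
  0-0 → 0
  0-1 → 1 (borrow)
  0-1-1 → 0 (borrow)
  1-0-1 → 0
  0-1 → 1 (borrow)
  0-1-1 → 0 (borrow)
  0-1-1 → 0 (borrow)
  1-0-1 → 0
  0-1 → 1 (borrow)
  1-0-1 → 0
  0-1 → 1 (borrow)
  0-1-1 → 0 (borrow)
  0-0-1 → 1 (borrow)
  0-1-1 → 0 (borrow)
  1-1-1 → 1 (borrow)
  0-1-1 → 0 (borrow)
  0-1-1 → 0 (borrow)
  0-0-1 → 1 (borrow)
  0-0-1 → 1 (borrow)
  0-1-1 → 0 (borrow)
  1-1-1 → 1 (borrow)
  1-1-1 → 1 (borrow)
  0-0-1 → 1 (borrow)
  0-1-1 → 0 (borrow)
  0-1-1 → 0 (borrow)
  0-0-1 → 1 (borrow)
  0-0-1 → 1 (borrow)
  1-0-1 → 0
  0-0 → 0
  1-0 → 1

0b1001100111011001010101000100100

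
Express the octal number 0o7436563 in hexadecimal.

0x1E3D73

Each octal digit is 3 bits: 7=111 4=100 3=011 6=110 5=101 6=110 3=011.
Group the bits into nibbles: 0001 1110 0011 1101 0111 0011 → 1E3D73.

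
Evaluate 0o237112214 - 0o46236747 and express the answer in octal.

0o170653245

Subtract column by column in base 8:
  4-7 → 5 (borrow)
  1-4-1 → 4 (borrow)
  2-7-1 → 2 (borrow)
  2-6-1 → 3 (borrow)
  1-3-1 → 5 (borrow)
  1-2-1 → 6 (borrow)
  7-6-1 → 0
  3-4 → 7 (borrow)
  2-0-1 → 1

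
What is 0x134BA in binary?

Expand each hex digit to 4 bits: 1=0001 3=0011 4=0100 B=1011 A=1010.

0b10011010010111010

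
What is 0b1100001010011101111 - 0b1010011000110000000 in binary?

0b1110001101101111

Subtract column by column in base 2:
  1-0 → 1
  1-0 → 1
  1-0 → 1
  1-0 → 1
  0-0 → 0
  1-0 → 1
  1-0 → 1
  1-1 → 0
  0-1 → 1 (borrow)
  0-0-1 → 1 (borrow)
  1-0-1 → 0
  0-0 → 0
  1-1 → 0
  0-1 → 1 (borrow)
  0-0-1 → 1 (borrow)
  0-0-1 → 1 (borrow)
  0-1-1 → 0 (borrow)
  1-0-1 → 0
  1-1 → 0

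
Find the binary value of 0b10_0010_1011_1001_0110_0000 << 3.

0b1000101011100101100000000

Left shift by 3: append 3 zero bits.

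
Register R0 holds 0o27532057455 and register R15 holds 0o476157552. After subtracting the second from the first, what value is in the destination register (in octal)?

0o27033677703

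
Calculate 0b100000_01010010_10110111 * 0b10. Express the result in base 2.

Multiply each base-2 digit by 2, carrying:
  1×2 = 2 → write 0 carry 1
  1×2+1 = 3 → write 1 carry 1
  1×2+1 = 3 → write 1 carry 1
  0×2+1 = 1 → write 1
  1×2 = 2 → write 0 carry 1
  1×2+1 = 3 → write 1 carry 1
  0×2+1 = 1 → write 1
  1×2 = 2 → write 0 carry 1
  0×2+1 = 1 → write 1
  1×2 = 2 → write 0 carry 1
  0×2+1 = 1 → write 1
  0×2 = 0 → write 0
  1×2 = 2 → write 0 carry 1
  0×2+1 = 1 → write 1
  1×2 = 2 → write 0 carry 1
  0×2+1 = 1 → write 1
  0×2 = 0 → write 0
  0×2 = 0 → write 0
  0×2 = 0 → write 0
  0×2 = 0 → write 0
  0×2 = 0 → write 0
  1×2 = 2 → write 0 carry 1
  remaining carry: 1

0b10000001010010101101110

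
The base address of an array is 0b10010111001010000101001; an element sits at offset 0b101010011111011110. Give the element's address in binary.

Add column by column in base 2, right to left:
  1+0 = 1
  0+1 = 1
  0+1 = 1
  1+1 = 0 carry 1
  0+1+1 = 0 carry 1
  1+0+1 = 0 carry 1
  0+1+1 = 0 carry 1
  0+1+1 = 0 carry 1
  0+1+1 = 0 carry 1
  0+1+1 = 0 carry 1
  1+1+1 = 1 carry 1
  0+0+1 = 1
  1+0 = 1
  0+1 = 1
  0+0 = 0
  1+1 = 0 carry 1
  1+0+1 = 0 carry 1
  1+1+1 = 1 carry 1
  0+0+1 = 1
  1+0 = 1
  0+0 = 0
  0+0 = 0
  1+0 = 1

0b10011100011110000000111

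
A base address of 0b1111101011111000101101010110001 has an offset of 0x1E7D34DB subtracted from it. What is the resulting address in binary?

0b1011110111111110010010111010110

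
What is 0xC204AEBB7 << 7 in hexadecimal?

7 bits is not a whole number of base-16 digits; in binary: 110000100000010010101110101110110111 << 7 = 1100001000000100101011101011101101110000000.

0x6102575DB80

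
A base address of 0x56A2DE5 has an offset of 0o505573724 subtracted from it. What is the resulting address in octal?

0x56A2DE5 = 0o532426745 in octal.
Subtract column by column in base 8:
  5-4 → 1
  4-2 → 2
  7-7 → 0
  6-3 → 3
  2-7 → 3 (borrow)
  4-5-1 → 6 (borrow)
  2-5-1 → 4 (borrow)
  3-0-1 → 2
  5-5 → 0

0o24633021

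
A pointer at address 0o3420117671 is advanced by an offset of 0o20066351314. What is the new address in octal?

0o23506471205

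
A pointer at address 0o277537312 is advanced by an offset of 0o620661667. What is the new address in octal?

0o1120421201

Add column by column in base 8, right to left:
  2+7 = 1 carry 1
  1+6+1 = 0 carry 1
  3+6+1 = 2 carry 1
  7+1+1 = 1 carry 1
  3+6+1 = 2 carry 1
  5+6+1 = 4 carry 1
  7+0+1 = 0 carry 1
  7+2+1 = 2 carry 1
  2+6+1 = 1 carry 1
  final carry 1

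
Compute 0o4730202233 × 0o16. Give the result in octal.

0o104723440172

Multiply each base-8 digit by 14, carrying:
  3×14 = 42 → write 2 carry 5
  3×14+5 = 47 → write 7 carry 5
  2×14+5 = 33 → write 1 carry 4
  2×14+4 = 32 → write 0 carry 4
  0×14+4 = 4 → write 4
  2×14 = 28 → write 4 carry 3
  0×14+3 = 3 → write 3
  3×14 = 42 → write 2 carry 5
  7×14+5 = 103 → write 7 carry 12
  4×14+12 = 68 → write 4 carry 8
  remaining carry: 10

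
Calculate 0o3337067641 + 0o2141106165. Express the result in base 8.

Add column by column in base 8, right to left:
  1+5 = 6
  4+6 = 2 carry 1
  6+1+1 = 0 carry 1
  7+6+1 = 6 carry 1
  6+0+1 = 7
  0+1 = 1
  7+1 = 0 carry 1
  3+4+1 = 0 carry 1
  3+1+1 = 5
  3+2 = 5

0o5500176026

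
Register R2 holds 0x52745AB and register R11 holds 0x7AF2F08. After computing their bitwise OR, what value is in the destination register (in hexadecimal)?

0x7AF6FAB

OR each hex digit independently (no carries):
  5|7=7, 2|A=A, 7|F=F, 4|2=6, 5|F=F, A|0=A, B|8=B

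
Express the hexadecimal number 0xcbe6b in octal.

Expand each hex digit to 4 bits: c=1100 b=1011 e=1110 6=0110 b=1011.
Group the bits in threes: 011 001 011 111 001 101 011 → 3137153.

0o3137153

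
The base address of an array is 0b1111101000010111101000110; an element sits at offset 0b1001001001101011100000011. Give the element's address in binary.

Add column by column in base 2, right to left:
  0+1 = 1
  1+1 = 0 carry 1
  1+0+1 = 0 carry 1
  0+0+1 = 1
  0+0 = 0
  0+0 = 0
  1+0 = 1
  0+0 = 0
  1+1 = 0 carry 1
  1+1+1 = 1 carry 1
  1+1+1 = 1 carry 1
  1+0+1 = 0 carry 1
  0+1+1 = 0 carry 1
  1+0+1 = 0 carry 1
  0+1+1 = 0 carry 1
  0+1+1 = 0 carry 1
  0+0+1 = 1
  0+0 = 0
  1+1 = 0 carry 1
  0+0+1 = 1
  1+0 = 1
  1+1 = 0 carry 1
  1+0+1 = 0 carry 1
  1+0+1 = 0 carry 1
  1+1+1 = 1 carry 1
  final carry 1

0b11000110010000011001001001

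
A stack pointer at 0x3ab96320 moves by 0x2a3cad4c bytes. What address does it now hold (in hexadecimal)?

0x64f6106c

Add column by column in base 16, right to left:
  0+c = c
  2+4 = 6
  3+d = 0 carry 1
  6+a+1 = 1 carry 1
  9+c+1 = 6 carry 1
  b+3+1 = f
  a+a = 4 carry 1
  3+2+1 = 6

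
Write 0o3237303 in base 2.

Each octal digit is 3 bits: 3=011 2=010 3=011 7=111 3=011 0=000 3=011.

0b11010011111011000011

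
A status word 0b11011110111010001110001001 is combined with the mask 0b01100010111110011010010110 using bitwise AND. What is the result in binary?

0b01000010111010001010000000

AND bit by bit (1 only where both bits are 1):
  11011110111010001110001001
& 01100010111110011010010110
= 01000010111010001010000000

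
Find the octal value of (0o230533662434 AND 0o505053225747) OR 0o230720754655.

0o230533662434 AND 0o505053225747 = 0o000013220404.
Then OR with 0o230720754655.

0o230733774655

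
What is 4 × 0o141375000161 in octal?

0o605764000704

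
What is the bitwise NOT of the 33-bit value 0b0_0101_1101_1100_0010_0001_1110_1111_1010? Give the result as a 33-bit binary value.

0b110100010001111011110000100000101

Invert each bit: 001011101110000100001111011111010 → 110100010001111011110000100000101.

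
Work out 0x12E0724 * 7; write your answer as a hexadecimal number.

Multiply each base-16 digit by 7, carrying:
  4×7 = 28 → write C carry 1
  2×7+1 = 15 → write F
  7×7 = 49 → write 1 carry 3
  0×7+3 = 3 → write 3
  E×7 = 98 → write 2 carry 6
  2×7+6 = 20 → write 4 carry 1
  1×7+1 = 8 → write 8

0x84231FC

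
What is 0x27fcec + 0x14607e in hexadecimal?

0x3c5d6a

Add column by column in base 16, right to left:
  c+e = a carry 1
  e+7+1 = 6 carry 1
  c+0+1 = d
  f+6 = 5 carry 1
  7+4+1 = c
  2+1 = 3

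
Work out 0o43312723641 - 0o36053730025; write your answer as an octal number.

Subtract column by column in base 8:
  1-5 → 4 (borrow)
  4-2-1 → 1
  6-0 → 6
  3-0 → 3
  2-3 → 7 (borrow)
  7-7-1 → 7 (borrow)
  2-3-1 → 6 (borrow)
  1-5-1 → 3 (borrow)
  3-0-1 → 2
  3-6 → 5 (borrow)
  4-3-1 → 0

0o5236773614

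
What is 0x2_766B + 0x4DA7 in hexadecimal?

0x2C412

Add column by column in base 16, right to left:
  B+7 = 2 carry 1
  6+A+1 = 1 carry 1
  6+D+1 = 4 carry 1
  7+4+1 = C
  2+0 = 2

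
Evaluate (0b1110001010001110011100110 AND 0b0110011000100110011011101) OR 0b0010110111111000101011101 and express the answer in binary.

0b110111111111110111011101

0b1110001010001110011100110 AND 0b0110011000100110011011101 = 0b0110001000000110011000100.
Then OR with 0b0010110111111000101011101.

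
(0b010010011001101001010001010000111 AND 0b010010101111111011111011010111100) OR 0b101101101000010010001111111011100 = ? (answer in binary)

0b111111101001111011011111111011100

0b010010011001101001010001010000111 AND 0b010010101111111011111011010111100 = 0b010010001001101001010001010000100.
Then OR with 0b101101101000010010001111111011100.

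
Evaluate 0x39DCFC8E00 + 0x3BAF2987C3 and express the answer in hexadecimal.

0x758C2615C3

Add column by column in base 16, right to left:
  0+3 = 3
  0+C = C
  E+7 = 5 carry 1
  8+8+1 = 1 carry 1
  C+9+1 = 6 carry 1
  F+2+1 = 2 carry 1
  C+F+1 = C carry 1
  D+A+1 = 8 carry 1
  9+B+1 = 5 carry 1
  3+3+1 = 7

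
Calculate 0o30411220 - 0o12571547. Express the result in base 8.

Subtract column by column in base 8:
  0-7 → 1 (borrow)
  2-4-1 → 5 (borrow)
  2-5-1 → 4 (borrow)
  1-1-1 → 7 (borrow)
  1-7-1 → 1 (borrow)
  4-5-1 → 6 (borrow)
  0-2-1 → 5 (borrow)
  3-1-1 → 1

0o15617451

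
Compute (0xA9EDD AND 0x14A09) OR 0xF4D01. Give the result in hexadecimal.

0xA9EDD AND 0x14A09 = 0x00A09.
Then OR with 0xF4D01.

0xF4F09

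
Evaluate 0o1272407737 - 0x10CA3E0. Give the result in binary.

0b1001110111010110101111111111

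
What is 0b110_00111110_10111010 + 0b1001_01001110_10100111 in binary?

0b11111000110101100001

Add column by column in base 2, right to left:
  0+1 = 1
  1+1 = 0 carry 1
  0+1+1 = 0 carry 1
  1+0+1 = 0 carry 1
  1+0+1 = 0 carry 1
  1+1+1 = 1 carry 1
  0+0+1 = 1
  1+1 = 0 carry 1
  0+0+1 = 1
  1+1 = 0 carry 1
  1+1+1 = 1 carry 1
  1+1+1 = 1 carry 1
  1+0+1 = 0 carry 1
  1+0+1 = 0 carry 1
  0+1+1 = 0 carry 1
  0+0+1 = 1
  0+1 = 1
  1+0 = 1
  1+0 = 1
  0+1 = 1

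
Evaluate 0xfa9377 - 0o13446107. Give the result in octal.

0xfa9377 = 0o76511567 in octal.
Subtract column by column in base 8:
  7-7 → 0
  6-0 → 6
  5-1 → 4
  1-6 → 3 (borrow)
  1-4-1 → 4 (borrow)
  5-4-1 → 0
  6-3 → 3
  7-1 → 6

0o63043460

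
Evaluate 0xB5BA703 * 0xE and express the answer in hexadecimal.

0x9F03222A

Multiply each base-16 digit by 14, carrying:
  3×14 = 42 → write A carry 2
  0×14+2 = 2 → write 2
  7×14 = 98 → write 2 carry 6
  A×14+6 = 146 → write 2 carry 9
  B×14+9 = 163 → write 3 carry 10
  5×14+10 = 80 → write 0 carry 5
  B×14+5 = 159 → write F carry 9
  remaining carry: 9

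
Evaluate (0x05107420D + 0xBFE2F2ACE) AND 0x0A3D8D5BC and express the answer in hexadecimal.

Add column by column in base 16, right to left:
  D+E = B carry 1
  0+C+1 = D
  2+A = C
  4+2 = 6
  7+F = 6 carry 1
  0+2+1 = 3
  1+E = F
  5+F = 4 carry 1
  0+B+1 = C
Sum = 0xC4F366CDB; now AND with 0x0A3D8D5BC:
  C&0=0, 4&A=0, F&3=3, 3&D=1, 6&8=0, 6&D=4, C&5=4, D&B=9, B&C=8

0x3104498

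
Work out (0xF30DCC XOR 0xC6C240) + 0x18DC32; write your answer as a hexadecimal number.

0x4EABBE

First 0xF30DCC XOR 0xC6C240 = 0x35CF8C.
Add column by column in base 16, right to left:
  C+2 = E
  8+3 = B
  F+C = B carry 1
  C+D+1 = A carry 1
  5+8+1 = E
  3+1 = 4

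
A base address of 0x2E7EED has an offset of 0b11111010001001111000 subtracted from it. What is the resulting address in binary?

0x2E7EED = 0b1011100111111011101101 in binary.
Subtract column by column in base 2:
  1-0 → 1
  0-0 → 0
  1-0 → 1
  1-1 → 0
  0-1 → 1 (borrow)
  1-1-1 → 1 (borrow)
  1-1-1 → 1 (borrow)
  1-0-1 → 0
  0-0 → 0
  1-1 → 0
  1-0 → 1
  1-0 → 1
  1-0 → 1
  1-1 → 0
  1-0 → 1
  0-1 → 1 (borrow)
  0-1-1 → 0 (borrow)
  1-1-1 → 1 (borrow)
  1-1-1 → 1 (borrow)
  1-1-1 → 1 (borrow)
  0-0-1 → 1 (borrow)
  1-0-1 → 0

0b111101101110001110101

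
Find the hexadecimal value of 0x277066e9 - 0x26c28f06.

0xadd7e3

Subtract column by column in base 16:
  9-6 → 3
  e-0 → e
  6-f → 7 (borrow)
  6-8-1 → d (borrow)
  0-2-1 → d (borrow)
  7-c-1 → a (borrow)
  7-6-1 → 0
  2-2 → 0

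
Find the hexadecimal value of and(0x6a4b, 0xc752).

AND each hex digit independently (no carries):
  6&c=4, a&7=2, 4&5=4, b&2=2

0x4242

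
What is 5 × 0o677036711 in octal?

0o4273232355

Multiply each base-8 digit by 5, carrying:
  1×5 = 5 → write 5
  1×5 = 5 → write 5
  7×5 = 35 → write 3 carry 4
  6×5+4 = 34 → write 2 carry 4
  3×5+4 = 19 → write 3 carry 2
  0×5+2 = 2 → write 2
  7×5 = 35 → write 3 carry 4
  7×5+4 = 39 → write 7 carry 4
  6×5+4 = 34 → write 2 carry 4
  remaining carry: 4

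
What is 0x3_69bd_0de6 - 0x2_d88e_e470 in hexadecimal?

0x912e2976

Subtract column by column in base 16:
  6-0 → 6
  e-7 → 7
  d-4 → 9
  0-e → 2 (borrow)
  d-e-1 → e (borrow)
  b-8-1 → 2
  9-8 → 1
  6-d → 9 (borrow)
  3-2-1 → 0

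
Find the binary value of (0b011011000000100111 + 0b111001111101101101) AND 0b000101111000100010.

Add column by column in base 2, right to left:
  1+1 = 0 carry 1
  1+0+1 = 0 carry 1
  1+1+1 = 1 carry 1
  0+1+1 = 0 carry 1
  0+0+1 = 1
  1+1 = 0 carry 1
  0+1+1 = 0 carry 1
  0+0+1 = 1
  0+1 = 1
  0+1 = 1
  0+1 = 1
  0+1 = 1
  1+1 = 0 carry 1
  1+0+1 = 0 carry 1
  0+0+1 = 1
  1+1 = 0 carry 1
  1+1+1 = 1 carry 1
  0+1+1 = 0 carry 1
  final carry 1
Sum = 0b1010100111110010100; now AND with 0b000101111000100010:
  1010100111110010100
& 0000101111000100010
= 0000100111000000000

0b100111000000000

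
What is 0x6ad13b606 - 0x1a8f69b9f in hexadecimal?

0x5041d1a67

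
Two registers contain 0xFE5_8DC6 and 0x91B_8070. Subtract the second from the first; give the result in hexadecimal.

0x6CA0D56

Subtract column by column in base 16:
  6-0 → 6
  C-7 → 5
  D-0 → D
  8-8 → 0
  5-B → A (borrow)
  E-1-1 → C
  F-9 → 6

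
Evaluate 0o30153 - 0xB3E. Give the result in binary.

0b10010100101101

0o30153 = 0b11000001101011 in binary.
0xB3E = 0b101100111110 in binary.
Subtract column by column in base 2:
  1-0 → 1
  1-1 → 0
  0-1 → 1 (borrow)
  1-1-1 → 1 (borrow)
  0-1-1 → 0 (borrow)
  1-1-1 → 1 (borrow)
  1-0-1 → 0
  0-0 → 0
  0-1 → 1 (borrow)
  0-1-1 → 0 (borrow)
  0-0-1 → 1 (borrow)
  0-1-1 → 0 (borrow)
  1-0-1 → 0
  1-0 → 1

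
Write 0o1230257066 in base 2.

Each octal digit is 3 bits: 1=001 2=010 3=011 0=000 2=010 5=101 7=111 0=000 6=110 6=110.

0b1010011000010101111000110110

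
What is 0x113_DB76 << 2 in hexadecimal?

0x44F6DD8

2 bits is not a whole number of base-16 digits; in binary: 1000100111101101101110110 << 2 = 100010011110110110111011000.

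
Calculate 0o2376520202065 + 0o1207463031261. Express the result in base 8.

0o3606203233346

Add column by column in base 8, right to left:
  5+1 = 6
  6+6 = 4 carry 1
  0+2+1 = 3
  2+1 = 3
  0+3 = 3
  2+0 = 2
  0+3 = 3
  2+6 = 0 carry 1
  5+4+1 = 2 carry 1
  6+7+1 = 6 carry 1
  7+0+1 = 0 carry 1
  3+2+1 = 6
  2+1 = 3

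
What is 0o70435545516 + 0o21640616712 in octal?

Add column by column in base 8, right to left:
  6+2 = 0 carry 1
  1+1+1 = 3
  5+7 = 4 carry 1
  5+6+1 = 4 carry 1
  4+1+1 = 6
  5+6 = 3 carry 1
  5+0+1 = 6
  3+4 = 7
  4+6 = 2 carry 1
  0+1+1 = 2
  7+2 = 1 carry 1
  final carry 1

0o112276364430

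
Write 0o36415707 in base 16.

Each octal digit is 3 bits: 3=011 6=110 4=100 1=001 5=101 7=111 0=000 7=111.
Group the bits into nibbles: 0111 1010 0001 1011 1100 0111 → 7A1BC7.

0x7A1BC7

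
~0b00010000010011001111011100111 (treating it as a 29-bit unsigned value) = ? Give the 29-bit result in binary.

0b11101111101100110000100011000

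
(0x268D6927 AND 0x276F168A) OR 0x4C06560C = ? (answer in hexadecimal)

0x6E0F560E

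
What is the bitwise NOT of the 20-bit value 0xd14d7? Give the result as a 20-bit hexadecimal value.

Each hex digit d becomes f−d:
  d→2, 1→e, 4→b, d→2, 7→8

0x2eb28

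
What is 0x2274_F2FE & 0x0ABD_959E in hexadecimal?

AND each hex digit independently (no carries):
  2&0=0, 2&A=2, 7&B=3, 4&D=4, F&9=9, 2&5=0, F&9=9, E&E=E

0x0234909E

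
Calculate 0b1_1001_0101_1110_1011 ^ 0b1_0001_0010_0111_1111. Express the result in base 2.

XOR bit by bit (1 where the bits differ):
  11001010111101011
^ 10001001001111111
= 01000011110010100

0b01000011110010100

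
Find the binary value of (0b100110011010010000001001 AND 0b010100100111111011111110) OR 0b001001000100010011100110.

0b1101000110010011101110

0b100110011010010000001001 AND 0b010100100111111011111110 = 0b000100000010010000001000.
Then OR with 0b001001000100010011100110.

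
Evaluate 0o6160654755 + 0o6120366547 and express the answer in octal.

0o14301243524

Add column by column in base 8, right to left:
  5+7 = 4 carry 1
  5+4+1 = 2 carry 1
  7+5+1 = 5 carry 1
  4+6+1 = 3 carry 1
  5+6+1 = 4 carry 1
  6+3+1 = 2 carry 1
  0+0+1 = 1
  6+2 = 0 carry 1
  1+1+1 = 3
  6+6 = 4 carry 1
  final carry 1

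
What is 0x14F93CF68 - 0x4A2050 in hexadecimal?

0x14F49AF18

Subtract column by column in base 16:
  8-0 → 8
  6-5 → 1
  F-0 → F
  C-2 → A
  3-A → 9 (borrow)
  9-4-1 → 4
  F-0 → F
  4-0 → 4
  1-0 → 1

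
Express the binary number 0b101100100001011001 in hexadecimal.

0x2C859

Group the bits into nibbles: 0010 1100 1000 0101 1001 → 2C859.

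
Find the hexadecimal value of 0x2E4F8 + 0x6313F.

0x91637

Add column by column in base 16, right to left:
  8+F = 7 carry 1
  F+3+1 = 3 carry 1
  4+1+1 = 6
  E+3 = 1 carry 1
  2+6+1 = 9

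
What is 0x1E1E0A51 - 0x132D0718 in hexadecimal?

0xAF10339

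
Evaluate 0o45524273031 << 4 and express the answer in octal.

4 bits is not a whole number of base-8 digits; in binary: 100101101010100010111011000011001 << 4 = 1001011010101000101110110000110010000.

0o1132505660620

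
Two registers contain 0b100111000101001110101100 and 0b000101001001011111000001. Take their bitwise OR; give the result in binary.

0b100111001101011111101101

OR bit by bit (1 where either bit is 1):
  100111000101001110101100
| 000101001001011111000001
= 100111001101011111101101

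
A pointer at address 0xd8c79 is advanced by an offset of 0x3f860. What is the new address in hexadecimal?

Add column by column in base 16, right to left:
  9+0 = 9
  7+6 = d
  c+8 = 4 carry 1
  8+f+1 = 8 carry 1
  d+3+1 = 1 carry 1
  final carry 1

0x1184d9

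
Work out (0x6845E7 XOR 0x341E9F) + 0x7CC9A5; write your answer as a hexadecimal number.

First 0x6845E7 XOR 0x341E9F = 0x5C5B78.
Add column by column in base 16, right to left:
  8+5 = D
  7+A = 1 carry 1
  B+9+1 = 5 carry 1
  5+C+1 = 2 carry 1
  C+C+1 = 9 carry 1
  5+7+1 = D

0xD9251D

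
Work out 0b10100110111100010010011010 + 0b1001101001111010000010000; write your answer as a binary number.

0b11110100001011100010101010

Add column by column in base 2, right to left:
  0+0 = 0
  1+0 = 1
  0+0 = 0
  1+0 = 1
  1+1 = 0 carry 1
  0+0+1 = 1
  0+0 = 0
  1+0 = 1
  0+0 = 0
  0+0 = 0
  1+1 = 0 carry 1
  0+0+1 = 1
  0+1 = 1
  0+1 = 1
  1+1 = 0 carry 1
  1+1+1 = 1 carry 1
  1+0+1 = 0 carry 1
  1+0+1 = 0 carry 1
  0+1+1 = 0 carry 1
  1+0+1 = 0 carry 1
  1+1+1 = 1 carry 1
  0+1+1 = 0 carry 1
  0+0+1 = 1
  1+0 = 1
  0+1 = 1
  1+0 = 1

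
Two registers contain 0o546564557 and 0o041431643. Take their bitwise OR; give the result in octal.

OR each oct digit independently (no carries):
  5|0=5, 4|4=4, 6|1=7, 5|4=5, 6|3=7, 4|1=5, 5|6=7, 5|4=5, 7|3=7

0o547575757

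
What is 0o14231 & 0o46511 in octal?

AND each oct digit independently (no carries):
  1&4=0, 4&6=4, 2&5=0, 3&1=1, 1&1=1

0o04011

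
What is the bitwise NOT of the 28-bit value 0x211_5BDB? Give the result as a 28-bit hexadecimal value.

0xDEEA424

Each hex digit d becomes F−d:
  2→D, 1→E, 1→E, 5→A, B→4, D→2, B→4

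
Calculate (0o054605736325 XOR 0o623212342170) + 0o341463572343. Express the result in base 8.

0o1241103266620

First 0o054605736325 XOR 0o623212342170 = 0o677417474255.
Add column by column in base 8, right to left:
  5+3 = 0 carry 1
  5+4+1 = 2 carry 1
  2+3+1 = 6
  4+2 = 6
  7+7 = 6 carry 1
  4+5+1 = 2 carry 1
  7+3+1 = 3 carry 1
  1+6+1 = 0 carry 1
  4+4+1 = 1 carry 1
  7+1+1 = 1 carry 1
  7+4+1 = 4 carry 1
  6+3+1 = 2 carry 1
  final carry 1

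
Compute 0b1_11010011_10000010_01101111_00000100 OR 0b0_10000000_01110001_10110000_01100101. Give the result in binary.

0b111010011111100111111111101100101

OR bit by bit (1 where either bit is 1):
  111010011100000100110111100000100
| 010000000011100011011000001100101
= 111010011111100111111111101100101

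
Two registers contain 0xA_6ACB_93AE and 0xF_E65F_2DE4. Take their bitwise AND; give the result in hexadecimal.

AND each hex digit independently (no carries):
  A&F=A, 6&E=6, A&6=2, C&5=4, B&F=B, 9&2=0, 3&D=1, A&E=A, E&4=4

0xA624B01A4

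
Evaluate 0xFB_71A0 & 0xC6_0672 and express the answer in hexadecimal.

0xC20020

AND each hex digit independently (no carries):
  F&C=C, B&6=2, 7&0=0, 1&6=0, A&7=2, 0&2=0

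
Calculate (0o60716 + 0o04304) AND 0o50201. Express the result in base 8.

Add column by column in base 8, right to left:
  6+4 = 2 carry 1
  1+0+1 = 2
  7+3 = 2 carry 1
  0+4+1 = 5
  6+0 = 6
Sum = 0o65222; now AND with 0o50201:
  6&5=4, 5&0=0, 2&2=2, 2&0=0, 2&1=0

0o40200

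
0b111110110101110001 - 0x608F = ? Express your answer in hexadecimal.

0x38CE2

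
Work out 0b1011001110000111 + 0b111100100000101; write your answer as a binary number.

Add column by column in base 2, right to left:
  1+1 = 0 carry 1
  1+0+1 = 0 carry 1
  1+1+1 = 1 carry 1
  0+0+1 = 1
  0+0 = 0
  0+0 = 0
  0+0 = 0
  1+0 = 1
  1+1 = 0 carry 1
  1+0+1 = 0 carry 1
  0+0+1 = 1
  0+1 = 1
  1+1 = 0 carry 1
  1+1+1 = 1 carry 1
  0+1+1 = 0 carry 1
  1+0+1 = 0 carry 1
  final carry 1

0b10010110010001100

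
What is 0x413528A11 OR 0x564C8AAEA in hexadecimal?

OR each hex digit independently (no carries):
  4|5=5, 1|6=7, 3|4=7, 5|C=D, 2|8=A, 8|A=A, A|A=A, 1|E=F, 1|A=B

0x577DAAAFB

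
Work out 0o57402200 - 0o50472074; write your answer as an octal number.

Subtract column by column in base 8:
  0-4 → 4 (borrow)
  0-7-1 → 0 (borrow)
  2-0-1 → 1
  2-2 → 0
  0-7 → 1 (borrow)
  4-4-1 → 7 (borrow)
  7-0-1 → 6
  5-5 → 0

0o6710104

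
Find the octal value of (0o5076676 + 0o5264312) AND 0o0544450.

Add column by column in base 8, right to left:
  6+2 = 0 carry 1
  7+1+1 = 1 carry 1
  6+3+1 = 2 carry 1
  6+4+1 = 3 carry 1
  7+6+1 = 6 carry 1
  0+2+1 = 3
  5+5 = 2 carry 1
  final carry 1
Sum = 0o12363210; now AND with 0o0544450:
  1&0=0, 2&0=0, 3&5=1, 6&4=4, 3&4=0, 2&4=0, 1&5=1, 0&0=0

0o140010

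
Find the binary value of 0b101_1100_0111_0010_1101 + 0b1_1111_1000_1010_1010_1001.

Add column by column in base 2, right to left:
  1+1 = 0 carry 1
  0+0+1 = 1
  1+0 = 1
  1+1 = 0 carry 1
  0+0+1 = 1
  1+1 = 0 carry 1
  0+0+1 = 1
  0+1 = 1
  1+0 = 1
  1+1 = 0 carry 1
  1+0+1 = 0 carry 1
  0+1+1 = 0 carry 1
  0+0+1 = 1
  0+0 = 0
  1+0 = 1
  1+1 = 0 carry 1
  1+1+1 = 1 carry 1
  0+1+1 = 0 carry 1
  1+1+1 = 1 carry 1
  0+1+1 = 0 carry 1
  0+1+1 = 0 carry 1
  final carry 1

0b1001010101000111010110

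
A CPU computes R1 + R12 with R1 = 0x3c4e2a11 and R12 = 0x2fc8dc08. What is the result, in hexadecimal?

Add column by column in base 16, right to left:
  1+8 = 9
  1+0 = 1
  a+c = 6 carry 1
  2+d+1 = 0 carry 1
  e+8+1 = 7 carry 1
  4+c+1 = 1 carry 1
  c+f+1 = c carry 1
  3+2+1 = 6

0x6c170619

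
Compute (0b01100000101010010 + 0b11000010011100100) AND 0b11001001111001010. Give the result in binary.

0b1000000010

Add column by column in base 2, right to left:
  0+0 = 0
  1+0 = 1
  0+1 = 1
  0+0 = 0
  1+0 = 1
  0+1 = 1
  1+1 = 0 carry 1
  0+1+1 = 0 carry 1
  1+0+1 = 0 carry 1
  0+0+1 = 1
  0+1 = 1
  0+0 = 0
  0+0 = 0
  0+0 = 0
  1+0 = 1
  1+1 = 0 carry 1
  0+1+1 = 0 carry 1
  final carry 1
Sum = 0b100100011000110110; now AND with 0b11001001111001010:
  100100011000110110
& 011001001111001010
= 000000001000000010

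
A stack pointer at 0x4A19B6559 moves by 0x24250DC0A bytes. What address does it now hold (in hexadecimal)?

0x6E3EC4163

Add column by column in base 16, right to left:
  9+A = 3 carry 1
  5+0+1 = 6
  5+C = 1 carry 1
  6+D+1 = 4 carry 1
  B+0+1 = C
  9+5 = E
  1+2 = 3
  A+4 = E
  4+2 = 6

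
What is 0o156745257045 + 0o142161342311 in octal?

Add column by column in base 8, right to left:
  5+1 = 6
  4+1 = 5
  0+3 = 3
  7+2 = 1 carry 1
  5+4+1 = 2 carry 1
  2+3+1 = 6
  5+1 = 6
  4+6 = 2 carry 1
  7+1+1 = 1 carry 1
  6+2+1 = 1 carry 1
  5+4+1 = 2 carry 1
  1+1+1 = 3

0o321126621356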